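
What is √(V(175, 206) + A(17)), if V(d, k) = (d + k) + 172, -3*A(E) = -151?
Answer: √5430/3 ≈ 24.563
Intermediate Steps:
A(E) = 151/3 (A(E) = -⅓*(-151) = 151/3)
V(d, k) = 172 + d + k
√(V(175, 206) + A(17)) = √((172 + 175 + 206) + 151/3) = √(553 + 151/3) = √(1810/3) = √5430/3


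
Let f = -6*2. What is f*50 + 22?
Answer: -578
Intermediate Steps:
f = -12
f*50 + 22 = -12*50 + 22 = -600 + 22 = -578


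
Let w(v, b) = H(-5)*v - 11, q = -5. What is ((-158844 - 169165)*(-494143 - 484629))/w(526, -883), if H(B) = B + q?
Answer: -321046024948/5271 ≈ -6.0908e+7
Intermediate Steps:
H(B) = -5 + B (H(B) = B - 5 = -5 + B)
w(v, b) = -11 - 10*v (w(v, b) = (-5 - 5)*v - 11 = -10*v - 11 = -11 - 10*v)
((-158844 - 169165)*(-494143 - 484629))/w(526, -883) = ((-158844 - 169165)*(-494143 - 484629))/(-11 - 10*526) = (-328009*(-978772))/(-11 - 5260) = 321046024948/(-5271) = 321046024948*(-1/5271) = -321046024948/5271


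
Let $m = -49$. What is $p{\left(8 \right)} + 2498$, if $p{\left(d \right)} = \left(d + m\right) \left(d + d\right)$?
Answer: $1842$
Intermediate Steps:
$p{\left(d \right)} = 2 d \left(-49 + d\right)$ ($p{\left(d \right)} = \left(d - 49\right) \left(d + d\right) = \left(-49 + d\right) 2 d = 2 d \left(-49 + d\right)$)
$p{\left(8 \right)} + 2498 = 2 \cdot 8 \left(-49 + 8\right) + 2498 = 2 \cdot 8 \left(-41\right) + 2498 = -656 + 2498 = 1842$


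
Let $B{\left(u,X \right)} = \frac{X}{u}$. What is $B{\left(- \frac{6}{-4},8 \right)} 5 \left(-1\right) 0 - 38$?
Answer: $-38$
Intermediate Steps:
$B{\left(- \frac{6}{-4},8 \right)} 5 \left(-1\right) 0 - 38 = \frac{8}{\left(-6\right) \frac{1}{-4}} \cdot 5 \left(-1\right) 0 - 38 = \frac{8}{\left(-6\right) \left(- \frac{1}{4}\right)} \left(\left(-5\right) 0\right) - 38 = \frac{8}{\frac{3}{2}} \cdot 0 - 38 = 8 \cdot \frac{2}{3} \cdot 0 - 38 = \frac{16}{3} \cdot 0 - 38 = 0 - 38 = -38$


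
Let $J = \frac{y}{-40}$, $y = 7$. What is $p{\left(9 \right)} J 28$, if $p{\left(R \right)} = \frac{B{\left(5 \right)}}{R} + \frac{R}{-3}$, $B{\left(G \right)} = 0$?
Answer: $\frac{147}{10} \approx 14.7$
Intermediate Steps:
$p{\left(R \right)} = - \frac{R}{3}$ ($p{\left(R \right)} = \frac{0}{R} + \frac{R}{-3} = 0 + R \left(- \frac{1}{3}\right) = 0 - \frac{R}{3} = - \frac{R}{3}$)
$J = - \frac{7}{40}$ ($J = \frac{7}{-40} = 7 \left(- \frac{1}{40}\right) = - \frac{7}{40} \approx -0.175$)
$p{\left(9 \right)} J 28 = \left(- \frac{1}{3}\right) 9 \left(- \frac{7}{40}\right) 28 = \left(-3\right) \left(- \frac{7}{40}\right) 28 = \frac{21}{40} \cdot 28 = \frac{147}{10}$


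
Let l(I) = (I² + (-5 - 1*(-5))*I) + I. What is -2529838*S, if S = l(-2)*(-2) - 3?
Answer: 17708866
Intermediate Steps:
l(I) = I + I² (l(I) = (I² + (-5 + 5)*I) + I = (I² + 0*I) + I = (I² + 0) + I = I² + I = I + I²)
S = -7 (S = -2*(1 - 2)*(-2) - 3 = -2*(-1)*(-2) - 3 = 2*(-2) - 3 = -4 - 3 = -7)
-2529838*S = -2529838*(-7) = 17708866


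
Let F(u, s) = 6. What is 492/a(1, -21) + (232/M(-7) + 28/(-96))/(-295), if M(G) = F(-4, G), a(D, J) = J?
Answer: -389189/16520 ≈ -23.559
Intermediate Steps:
M(G) = 6
492/a(1, -21) + (232/M(-7) + 28/(-96))/(-295) = 492/(-21) + (232/6 + 28/(-96))/(-295) = 492*(-1/21) + (232*(⅙) + 28*(-1/96))*(-1/295) = -164/7 + (116/3 - 7/24)*(-1/295) = -164/7 + (307/8)*(-1/295) = -164/7 - 307/2360 = -389189/16520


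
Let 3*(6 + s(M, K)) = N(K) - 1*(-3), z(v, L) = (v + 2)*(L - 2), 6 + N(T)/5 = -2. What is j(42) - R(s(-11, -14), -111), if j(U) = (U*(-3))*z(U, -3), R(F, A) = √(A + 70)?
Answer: 27720 - I*√41 ≈ 27720.0 - 6.4031*I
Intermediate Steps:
N(T) = -40 (N(T) = -30 + 5*(-2) = -30 - 10 = -40)
z(v, L) = (-2 + L)*(2 + v) (z(v, L) = (2 + v)*(-2 + L) = (-2 + L)*(2 + v))
s(M, K) = -55/3 (s(M, K) = -6 + (-40 - 1*(-3))/3 = -6 + (-40 + 3)/3 = -6 + (⅓)*(-37) = -6 - 37/3 = -55/3)
R(F, A) = √(70 + A)
j(U) = -3*U*(-10 - 5*U) (j(U) = (U*(-3))*(-4 - 2*U + 2*(-3) - 3*U) = (-3*U)*(-4 - 2*U - 6 - 3*U) = (-3*U)*(-10 - 5*U) = -3*U*(-10 - 5*U))
j(42) - R(s(-11, -14), -111) = 15*42*(2 + 42) - √(70 - 111) = 15*42*44 - √(-41) = 27720 - I*√41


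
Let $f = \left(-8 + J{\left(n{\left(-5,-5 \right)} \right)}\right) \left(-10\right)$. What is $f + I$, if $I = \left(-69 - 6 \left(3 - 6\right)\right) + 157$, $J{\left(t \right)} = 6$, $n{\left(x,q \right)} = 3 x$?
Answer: $126$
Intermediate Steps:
$f = 20$ ($f = \left(-8 + 6\right) \left(-10\right) = \left(-2\right) \left(-10\right) = 20$)
$I = 106$ ($I = \left(-69 - -18\right) + 157 = \left(-69 + 18\right) + 157 = -51 + 157 = 106$)
$f + I = 20 + 106 = 126$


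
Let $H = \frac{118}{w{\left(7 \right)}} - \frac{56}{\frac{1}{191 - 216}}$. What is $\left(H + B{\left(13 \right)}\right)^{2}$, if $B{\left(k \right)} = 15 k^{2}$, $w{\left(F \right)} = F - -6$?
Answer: $\frac{2628920529}{169} \approx 1.5556 \cdot 10^{7}$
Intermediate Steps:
$w{\left(F \right)} = 6 + F$ ($w{\left(F \right)} = F + 6 = 6 + F$)
$H = \frac{18318}{13}$ ($H = \frac{118}{6 + 7} - \frac{56}{\frac{1}{191 - 216}} = \frac{118}{13} - \frac{56}{\frac{1}{-25}} = 118 \cdot \frac{1}{13} - \frac{56}{- \frac{1}{25}} = \frac{118}{13} - -1400 = \frac{118}{13} + 1400 = \frac{18318}{13} \approx 1409.1$)
$\left(H + B{\left(13 \right)}\right)^{2} = \left(\frac{18318}{13} + 15 \cdot 13^{2}\right)^{2} = \left(\frac{18318}{13} + 15 \cdot 169\right)^{2} = \left(\frac{18318}{13} + 2535\right)^{2} = \left(\frac{51273}{13}\right)^{2} = \frac{2628920529}{169}$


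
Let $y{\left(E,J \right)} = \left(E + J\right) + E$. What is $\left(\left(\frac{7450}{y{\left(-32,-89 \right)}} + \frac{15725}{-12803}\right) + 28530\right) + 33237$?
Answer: $\frac{120895055578}{1958859} \approx 61717.0$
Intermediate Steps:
$y{\left(E,J \right)} = J + 2 E$
$\left(\left(\frac{7450}{y{\left(-32,-89 \right)}} + \frac{15725}{-12803}\right) + 28530\right) + 33237 = \left(\left(\frac{7450}{-89 + 2 \left(-32\right)} + \frac{15725}{-12803}\right) + 28530\right) + 33237 = \left(\left(\frac{7450}{-89 - 64} + 15725 \left(- \frac{1}{12803}\right)\right) + 28530\right) + 33237 = \left(\left(\frac{7450}{-153} - \frac{15725}{12803}\right) + 28530\right) + 33237 = \left(\left(7450 \left(- \frac{1}{153}\right) - \frac{15725}{12803}\right) + 28530\right) + 33237 = \left(\left(- \frac{7450}{153} - \frac{15725}{12803}\right) + 28530\right) + 33237 = \left(- \frac{97788275}{1958859} + 28530\right) + 33237 = \frac{55788458995}{1958859} + 33237 = \frac{120895055578}{1958859}$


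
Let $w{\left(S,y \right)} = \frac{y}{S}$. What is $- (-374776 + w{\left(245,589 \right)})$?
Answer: $\frac{91819531}{245} \approx 3.7477 \cdot 10^{5}$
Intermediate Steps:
$- (-374776 + w{\left(245,589 \right)}) = - (-374776 + \frac{589}{245}) = \left(-1\right) \left(- \frac{91819531}{245}\right) = \frac{91819531}{245}$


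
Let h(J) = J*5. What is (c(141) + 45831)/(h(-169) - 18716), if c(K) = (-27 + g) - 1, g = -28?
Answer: -45775/19561 ≈ -2.3401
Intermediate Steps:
h(J) = 5*J
c(K) = -56 (c(K) = (-27 - 28) - 1 = -55 - 1 = -56)
(c(141) + 45831)/(h(-169) - 18716) = (-56 + 45831)/(5*(-169) - 18716) = 45775/(-845 - 18716) = 45775/(-19561) = 45775*(-1/19561) = -45775/19561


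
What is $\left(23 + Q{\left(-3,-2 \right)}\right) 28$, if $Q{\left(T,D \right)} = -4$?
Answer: $532$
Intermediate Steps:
$\left(23 + Q{\left(-3,-2 \right)}\right) 28 = \left(23 - 4\right) 28 = 19 \cdot 28 = 532$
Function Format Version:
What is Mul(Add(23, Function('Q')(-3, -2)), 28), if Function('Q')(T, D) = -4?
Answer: 532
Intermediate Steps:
Mul(Add(23, Function('Q')(-3, -2)), 28) = Mul(Add(23, -4), 28) = Mul(19, 28) = 532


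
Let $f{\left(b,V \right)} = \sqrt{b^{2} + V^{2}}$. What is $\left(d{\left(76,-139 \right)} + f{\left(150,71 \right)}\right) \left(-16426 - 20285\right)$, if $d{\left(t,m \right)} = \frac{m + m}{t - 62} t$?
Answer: $\frac{387815004}{7} - 36711 \sqrt{27541} \approx 4.931 \cdot 10^{7}$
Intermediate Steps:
$d{\left(t,m \right)} = \frac{2 m t}{-62 + t}$ ($d{\left(t,m \right)} = \frac{2 m}{-62 + t} t = \frac{2 m t}{-62 + t}$)
$f{\left(b,V \right)} = \sqrt{V^{2} + b^{2}}$
$\left(d{\left(76,-139 \right)} + f{\left(150,71 \right)}\right) \left(-16426 - 20285\right) = \left(2 \left(-139\right) 76 \frac{1}{-62 + 76} + \sqrt{71^{2} + 150^{2}}\right) \left(-16426 - 20285\right) = \left(2 \left(-139\right) 76 \cdot \frac{1}{14} + \sqrt{5041 + 22500}\right) \left(-36711\right) = \left(2 \left(-139\right) 76 \cdot \frac{1}{14} + \sqrt{27541}\right) \left(-36711\right) = \left(- \frac{10564}{7} + \sqrt{27541}\right) \left(-36711\right) = \frac{387815004}{7} - 36711 \sqrt{27541}$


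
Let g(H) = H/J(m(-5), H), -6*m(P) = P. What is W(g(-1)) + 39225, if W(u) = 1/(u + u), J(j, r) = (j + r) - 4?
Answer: 470725/12 ≈ 39227.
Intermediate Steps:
m(P) = -P/6
J(j, r) = -4 + j + r
g(H) = H/(-19/6 + H) (g(H) = H/(-4 - ⅙*(-5) + H) = H/(-4 + ⅚ + H) = H/(-19/6 + H))
W(u) = 1/(2*u)
W(g(-1)) + 39225 = 1/(2*((6*(-1)/(-19 + 6*(-1))))) + 39225 = 1/(2*((6*(-1)/(-19 - 6)))) + 39225 = 1/(2*((6*(-1)/(-25)))) + 39225 = 1/(2*((6*(-1)*(-1/25)))) + 39225 = 1/(2*(6/25)) + 39225 = (½)*(25/6) + 39225 = 25/12 + 39225 = 470725/12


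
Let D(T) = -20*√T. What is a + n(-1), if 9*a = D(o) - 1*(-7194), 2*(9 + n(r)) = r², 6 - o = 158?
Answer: 4745/6 - 40*I*√38/9 ≈ 790.83 - 27.397*I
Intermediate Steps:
o = -152 (o = 6 - 1*158 = 6 - 158 = -152)
n(r) = -9 + r²/2
a = 2398/3 - 40*I*√38/9 (a = (-40*I*√38 - 1*(-7194))/9 = (-40*I*√38 + 7194)/9 = (7194 - 40*I*√38)/9 = 2398/3 - 40*I*√38/9 ≈ 799.33 - 27.397*I)
a + n(-1) = (2398/3 - 40*I*√38/9) + (-9 + (½)*(-1)²) = (2398/3 - 40*I*√38/9) + (-9 + (½)*1) = (2398/3 - 40*I*√38/9) + (-9 + ½) = (2398/3 - 40*I*√38/9) - 17/2 = 4745/6 - 40*I*√38/9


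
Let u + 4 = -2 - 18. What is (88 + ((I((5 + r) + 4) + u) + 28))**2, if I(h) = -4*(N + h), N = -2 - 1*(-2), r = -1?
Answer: 3600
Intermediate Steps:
u = -24 (u = -4 + (-2 - 18) = -4 - 20 = -24)
N = 0 (N = -2 + 2 = 0)
I(h) = -4*h (I(h) = -4*(0 + h) = -4*h)
(88 + ((I((5 + r) + 4) + u) + 28))**2 = (88 + ((-4*((5 - 1) + 4) - 24) + 28))**2 = (88 + ((-4*(4 + 4) - 24) + 28))**2 = (88 + ((-4*8 - 24) + 28))**2 = (88 + ((-32 - 24) + 28))**2 = (88 + (-56 + 28))**2 = (88 - 28)**2 = 60**2 = 3600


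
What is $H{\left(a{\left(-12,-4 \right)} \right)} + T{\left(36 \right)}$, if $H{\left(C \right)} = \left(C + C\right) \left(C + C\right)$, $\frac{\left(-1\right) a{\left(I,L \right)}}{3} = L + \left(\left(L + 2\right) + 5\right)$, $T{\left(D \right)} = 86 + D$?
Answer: $158$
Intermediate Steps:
$a{\left(I,L \right)} = -21 - 6 L$ ($a{\left(I,L \right)} = - 3 \left(L + \left(\left(L + 2\right) + 5\right)\right) = - 3 \left(L + \left(\left(2 + L\right) + 5\right)\right) = - 3 \left(L + \left(7 + L\right)\right) = - 3 \left(7 + 2 L\right) = -21 - 6 L$)
$H{\left(C \right)} = 4 C^{2}$ ($H{\left(C \right)} = 2 C 2 C = 4 C^{2}$)
$H{\left(a{\left(-12,-4 \right)} \right)} + T{\left(36 \right)} = 4 \left(-21 - -24\right)^{2} + \left(86 + 36\right) = 4 \left(-21 + 24\right)^{2} + 122 = 4 \cdot 3^{2} + 122 = 4 \cdot 9 + 122 = 36 + 122 = 158$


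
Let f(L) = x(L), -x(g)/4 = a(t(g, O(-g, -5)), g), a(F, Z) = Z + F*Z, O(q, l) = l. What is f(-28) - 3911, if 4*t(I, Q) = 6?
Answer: -3631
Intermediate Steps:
t(I, Q) = 3/2 (t(I, Q) = (¼)*6 = 3/2)
x(g) = -10*g (x(g) = -4*g*(1 + 3/2) = -4*g*5/2 = -10*g)
f(L) = -10*L
f(-28) - 3911 = -10*(-28) - 3911 = 280 - 3911 = -3631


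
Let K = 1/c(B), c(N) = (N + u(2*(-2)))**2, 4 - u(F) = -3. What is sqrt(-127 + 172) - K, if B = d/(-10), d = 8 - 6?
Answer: -25/1156 + 3*sqrt(5) ≈ 6.6866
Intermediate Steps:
d = 2
u(F) = 7 (u(F) = 4 - 1*(-3) = 4 + 3 = 7)
B = -1/5 (B = 2/(-10) = 2*(-1/10) = -1/5 ≈ -0.20000)
c(N) = (7 + N)**2 (c(N) = (N + 7)**2 = (7 + N)**2)
K = 25/1156 (K = 1/((7 - 1/5)**2) = 1/((34/5)**2) = 1/(1156/25) = 25/1156 ≈ 0.021626)
sqrt(-127 + 172) - K = sqrt(-127 + 172) - 1*25/1156 = sqrt(45) - 25/1156 = 3*sqrt(5) - 25/1156 = -25/1156 + 3*sqrt(5)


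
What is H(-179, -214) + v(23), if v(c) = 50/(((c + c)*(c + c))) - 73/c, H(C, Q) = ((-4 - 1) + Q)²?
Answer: 50739405/1058 ≈ 47958.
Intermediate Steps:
H(C, Q) = (-5 + Q)²
v(c) = -73/c + 25/(2*c²) (v(c) = 50/(((2*c)*(2*c))) - 73/c = 50/((4*c²)) - 73/c = 50*(1/(4*c²)) - 73/c = 25/(2*c²) - 73/c = -73/c + 25/(2*c²))
H(-179, -214) + v(23) = (-5 - 214)² + (½)*(25 - 146*23)/23² = (-219)² + (½)*(1/529)*(25 - 3358) = 47961 + (½)*(1/529)*(-3333) = 47961 - 3333/1058 = 50739405/1058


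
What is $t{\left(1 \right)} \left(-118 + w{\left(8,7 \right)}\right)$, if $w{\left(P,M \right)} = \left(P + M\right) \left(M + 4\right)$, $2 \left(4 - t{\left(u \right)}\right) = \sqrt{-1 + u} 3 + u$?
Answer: $\frac{329}{2} \approx 164.5$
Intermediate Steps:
$t{\left(u \right)} = 4 - \frac{3 \sqrt{-1 + u}}{2} - \frac{u}{2}$ ($t{\left(u \right)} = 4 - \frac{\sqrt{-1 + u} 3 + u}{2} = 4 - \frac{3 \sqrt{-1 + u} + u}{2} = 4 - \frac{u + 3 \sqrt{-1 + u}}{2} = 4 - \left(\frac{u}{2} + \frac{3 \sqrt{-1 + u}}{2}\right) = 4 - \frac{3 \sqrt{-1 + u}}{2} - \frac{u}{2}$)
$w{\left(P,M \right)} = \left(4 + M\right) \left(M + P\right)$ ($w{\left(P,M \right)} = \left(M + P\right) \left(4 + M\right) = \left(4 + M\right) \left(M + P\right)$)
$t{\left(1 \right)} \left(-118 + w{\left(8,7 \right)}\right) = \left(4 - \frac{3 \sqrt{-1 + 1}}{2} - \frac{1}{2}\right) \left(-118 + \left(7^{2} + 4 \cdot 7 + 4 \cdot 8 + 7 \cdot 8\right)\right) = \left(4 - \frac{3 \sqrt{0}}{2} - \frac{1}{2}\right) \left(-118 + \left(49 + 28 + 32 + 56\right)\right) = \left(4 - 0 - \frac{1}{2}\right) \left(-118 + 165\right) = \left(4 + 0 - \frac{1}{2}\right) 47 = \frac{7}{2} \cdot 47 = \frac{329}{2}$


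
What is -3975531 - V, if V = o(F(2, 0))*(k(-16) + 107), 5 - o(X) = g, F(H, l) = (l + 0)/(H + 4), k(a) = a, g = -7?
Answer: -3976623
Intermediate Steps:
F(H, l) = l/(4 + H)
o(X) = 12 (o(X) = 5 - 1*(-7) = 5 + 7 = 12)
V = 1092 (V = 12*(-16 + 107) = 12*91 = 1092)
-3975531 - V = -3975531 - 1*1092 = -3975531 - 1092 = -3976623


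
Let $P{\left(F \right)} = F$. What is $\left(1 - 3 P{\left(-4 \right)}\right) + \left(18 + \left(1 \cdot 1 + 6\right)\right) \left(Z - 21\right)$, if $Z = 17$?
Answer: $-87$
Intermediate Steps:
$\left(1 - 3 P{\left(-4 \right)}\right) + \left(18 + \left(1 \cdot 1 + 6\right)\right) \left(Z - 21\right) = \left(1 - -12\right) + \left(18 + \left(1 \cdot 1 + 6\right)\right) \left(17 - 21\right) = \left(1 + 12\right) + \left(18 + \left(1 + 6\right)\right) \left(17 - 21\right) = 13 + \left(18 + 7\right) \left(-4\right) = 13 + 25 \left(-4\right) = 13 - 100 = -87$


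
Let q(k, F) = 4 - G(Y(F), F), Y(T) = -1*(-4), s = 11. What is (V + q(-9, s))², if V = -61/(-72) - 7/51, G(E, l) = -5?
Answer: 141253225/1498176 ≈ 94.283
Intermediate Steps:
Y(T) = 4
q(k, F) = 9 (q(k, F) = 4 - 1*(-5) = 4 + 5 = 9)
V = 869/1224 (V = -61*(-1/72) - 7*1/51 = 61/72 - 7/51 = 869/1224 ≈ 0.70997)
(V + q(-9, s))² = (869/1224 + 9)² = (11885/1224)² = 141253225/1498176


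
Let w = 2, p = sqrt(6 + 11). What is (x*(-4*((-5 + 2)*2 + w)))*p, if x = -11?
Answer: -176*sqrt(17) ≈ -725.67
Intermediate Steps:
p = sqrt(17) ≈ 4.1231
(x*(-4*((-5 + 2)*2 + w)))*p = (-(-44)*((-5 + 2)*2 + 2))*sqrt(17) = (-(-44)*(-3*2 + 2))*sqrt(17) = (-(-44)*(-6 + 2))*sqrt(17) = (-(-44)*(-4))*sqrt(17) = (-11*16)*sqrt(17) = -176*sqrt(17)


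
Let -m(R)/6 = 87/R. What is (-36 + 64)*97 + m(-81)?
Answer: 24502/9 ≈ 2722.4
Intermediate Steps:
m(R) = -522/R
(-36 + 64)*97 + m(-81) = (-36 + 64)*97 - 522/(-81) = 28*97 - 522*(-1/81) = 2716 + 58/9 = 24502/9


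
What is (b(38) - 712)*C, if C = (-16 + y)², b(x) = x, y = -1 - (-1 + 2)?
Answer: -218376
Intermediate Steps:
y = -2 (y = -1 - 1*1 = -1 - 1 = -2)
C = 324 (C = (-16 - 2)² = (-18)² = 324)
(b(38) - 712)*C = (38 - 712)*324 = -674*324 = -218376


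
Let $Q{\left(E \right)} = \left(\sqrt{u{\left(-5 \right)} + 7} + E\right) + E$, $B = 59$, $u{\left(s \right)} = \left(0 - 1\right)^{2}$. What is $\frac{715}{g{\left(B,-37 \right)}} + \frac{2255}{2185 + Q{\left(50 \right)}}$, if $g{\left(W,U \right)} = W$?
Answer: $\frac{4037177980}{308051803} - \frac{4510 \sqrt{2}}{5221217} \approx 13.104$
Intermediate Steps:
$u{\left(s \right)} = 1$ ($u{\left(s \right)} = \left(-1\right)^{2} = 1$)
$Q{\left(E \right)} = 2 E + 2 \sqrt{2}$ ($Q{\left(E \right)} = \left(\sqrt{1 + 7} + E\right) + E = \left(\sqrt{8} + E\right) + E = \left(2 \sqrt{2} + E\right) + E = \left(E + 2 \sqrt{2}\right) + E = 2 E + 2 \sqrt{2}$)
$\frac{715}{g{\left(B,-37 \right)}} + \frac{2255}{2185 + Q{\left(50 \right)}} = \frac{715}{59} + \frac{2255}{2185 + \left(2 \cdot 50 + 2 \sqrt{2}\right)} = 715 \cdot \frac{1}{59} + \frac{2255}{2185 + \left(100 + 2 \sqrt{2}\right)} = \frac{715}{59} + \frac{2255}{2285 + 2 \sqrt{2}}$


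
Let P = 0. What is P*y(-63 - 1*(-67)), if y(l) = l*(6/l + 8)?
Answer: 0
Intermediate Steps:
y(l) = l*(8 + 6/l)
P*y(-63 - 1*(-67)) = 0*(6 + 8*(-63 - 1*(-67))) = 0*(6 + 8*(-63 + 67)) = 0*(6 + 8*4) = 0*(6 + 32) = 0*38 = 0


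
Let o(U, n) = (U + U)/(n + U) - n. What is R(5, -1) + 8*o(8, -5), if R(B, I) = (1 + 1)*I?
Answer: 242/3 ≈ 80.667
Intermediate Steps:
o(U, n) = -n + 2*U/(U + n) (o(U, n) = (2*U)/(U + n) - n = 2*U/(U + n) - n = -n + 2*U/(U + n))
R(B, I) = 2*I
R(5, -1) + 8*o(8, -5) = 2*(-1) + 8*((-1*(-5)² + 2*8 - 1*8*(-5))/(8 - 5)) = -2 + 8*((-1*25 + 16 + 40)/3) = -2 + 8*((-25 + 16 + 40)/3) = -2 + 8*((⅓)*31) = -2 + 8*(31/3) = -2 + 248/3 = 242/3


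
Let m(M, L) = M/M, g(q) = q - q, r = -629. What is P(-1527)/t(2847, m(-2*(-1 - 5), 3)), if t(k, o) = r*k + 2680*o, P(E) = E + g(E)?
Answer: 1527/1788083 ≈ 0.00085399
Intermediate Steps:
g(q) = 0
m(M, L) = 1
P(E) = E (P(E) = E + 0 = E)
t(k, o) = -629*k + 2680*o
P(-1527)/t(2847, m(-2*(-1 - 5), 3)) = -1527/(-629*2847 + 2680*1) = -1527/(-1790763 + 2680) = -1527/(-1788083) = -1527*(-1/1788083) = 1527/1788083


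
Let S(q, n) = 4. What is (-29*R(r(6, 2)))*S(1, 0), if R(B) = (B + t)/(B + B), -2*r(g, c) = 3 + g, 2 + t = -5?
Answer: -1334/9 ≈ -148.22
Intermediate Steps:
t = -7 (t = -2 - 5 = -7)
r(g, c) = -3/2 - g/2 (r(g, c) = -(3 + g)/2 = -3/2 - g/2)
R(B) = (-7 + B)/(2*B) (R(B) = (B - 7)/(B + B) = (-7 + B)/((2*B)) = (-7 + B)*(1/(2*B)) = (-7 + B)/(2*B))
(-29*R(r(6, 2)))*S(1, 0) = -29*(-7 + (-3/2 - 1/2*6))/(2*(-3/2 - 1/2*6))*4 = -29*(-7 + (-3/2 - 3))/(2*(-3/2 - 3))*4 = -29*(-7 - 9/2)/(2*(-9/2))*4 = -29*(-2)*(-23)/(2*9*2)*4 = -29*23/18*4 = -667/18*4 = -1334/9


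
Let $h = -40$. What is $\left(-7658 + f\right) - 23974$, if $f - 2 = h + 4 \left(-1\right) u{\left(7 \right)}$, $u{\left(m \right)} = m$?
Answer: $-31698$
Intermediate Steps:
$f = -66$ ($f = 2 - \left(40 - 4 \left(-1\right) 7\right) = 2 - 68 = -66$)
$\left(-7658 + f\right) - 23974 = \left(-7658 - 66\right) - 23974 = -7724 - 23974 = -31698$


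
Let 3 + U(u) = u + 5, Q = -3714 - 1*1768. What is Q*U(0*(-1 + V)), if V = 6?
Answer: -10964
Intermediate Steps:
Q = -5482 (Q = -3714 - 1768 = -5482)
U(u) = 2 + u (U(u) = -3 + (u + 5) = -3 + (5 + u) = 2 + u)
Q*U(0*(-1 + V)) = -5482*(2 + 0*(-1 + 6)) = -5482*(2 + 0*5) = -5482*(2 + 0) = -5482*2 = -10964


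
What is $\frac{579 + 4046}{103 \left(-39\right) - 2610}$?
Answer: $- \frac{4625}{6627} \approx -0.6979$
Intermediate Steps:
$\frac{579 + 4046}{103 \left(-39\right) - 2610} = \frac{4625}{-4017 - 2610} = \frac{4625}{-6627} = 4625 \left(- \frac{1}{6627}\right) = - \frac{4625}{6627}$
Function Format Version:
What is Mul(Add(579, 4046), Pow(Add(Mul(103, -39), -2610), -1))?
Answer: Rational(-4625, 6627) ≈ -0.69790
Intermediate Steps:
Mul(Add(579, 4046), Pow(Add(Mul(103, -39), -2610), -1)) = Mul(4625, Pow(Add(-4017, -2610), -1)) = Mul(4625, Pow(-6627, -1)) = Mul(4625, Rational(-1, 6627)) = Rational(-4625, 6627)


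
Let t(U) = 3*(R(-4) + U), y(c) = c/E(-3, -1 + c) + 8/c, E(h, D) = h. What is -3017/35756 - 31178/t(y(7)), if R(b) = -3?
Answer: 69672665/28094 ≈ 2480.0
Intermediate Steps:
y(c) = 8/c - c/3 (y(c) = c/(-3) + 8/c = c*(-1/3) + 8/c = -c/3 + 8/c = 8/c - c/3)
t(U) = -9 + 3*U (t(U) = 3*(-3 + U) = -9 + 3*U)
-3017/35756 - 31178/t(y(7)) = -3017/35756 - 31178/(-9 + 3*(8/7 - 1/3*7)) = -3017*1/35756 - 31178/(-9 + 3*(8*(1/7) - 7/3)) = -431/5108 - 31178/(-9 + 3*(8/7 - 7/3)) = -431/5108 - 31178/(-9 + 3*(-25/21)) = -431/5108 - 31178/(-9 - 25/7) = -431/5108 - 31178/(-88/7) = -431/5108 - 31178*(-7/88) = -431/5108 + 109123/44 = 69672665/28094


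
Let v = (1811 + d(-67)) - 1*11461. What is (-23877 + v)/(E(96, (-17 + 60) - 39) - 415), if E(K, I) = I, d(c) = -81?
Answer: 33608/411 ≈ 81.771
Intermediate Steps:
v = -9731 (v = (1811 - 81) - 1*11461 = 1730 - 11461 = -9731)
(-23877 + v)/(E(96, (-17 + 60) - 39) - 415) = (-23877 - 9731)/(((-17 + 60) - 39) - 415) = -33608/((43 - 39) - 415) = -33608/(4 - 415) = -33608/(-411) = -33608*(-1/411) = 33608/411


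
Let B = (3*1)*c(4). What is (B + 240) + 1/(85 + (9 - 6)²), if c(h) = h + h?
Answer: 24817/94 ≈ 264.01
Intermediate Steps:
c(h) = 2*h
B = 24 (B = (3*1)*(2*4) = 3*8 = 24)
(B + 240) + 1/(85 + (9 - 6)²) = (24 + 240) + 1/(85 + (9 - 6)²) = 264 + 1/(85 + 3²) = 264 + 1/(85 + 9) = 264 + 1/94 = 24817/94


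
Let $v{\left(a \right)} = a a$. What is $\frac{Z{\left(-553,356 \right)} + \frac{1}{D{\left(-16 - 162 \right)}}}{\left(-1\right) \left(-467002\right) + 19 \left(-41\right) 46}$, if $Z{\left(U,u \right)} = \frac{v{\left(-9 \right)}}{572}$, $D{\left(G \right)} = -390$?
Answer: $\frac{1193}{3699421440} \approx 3.2248 \cdot 10^{-7}$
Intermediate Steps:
$v{\left(a \right)} = a^{2}$
$Z{\left(U,u \right)} = \frac{81}{572}$ ($Z{\left(U,u \right)} = \frac{\left(-9\right)^{2}}{572} = 81 \cdot \frac{1}{572} = \frac{81}{572}$)
$\frac{Z{\left(-553,356 \right)} + \frac{1}{D{\left(-16 - 162 \right)}}}{\left(-1\right) \left(-467002\right) + 19 \left(-41\right) 46} = \frac{\frac{81}{572} + \frac{1}{-390}}{\left(-1\right) \left(-467002\right) + 19 \left(-41\right) 46} = \frac{\frac{81}{572} - \frac{1}{390}}{467002 - 35834} = \frac{1193}{8580 \left(467002 - 35834\right)} = \frac{1193}{8580 \cdot 431168} = \frac{1193}{8580} \cdot \frac{1}{431168} = \frac{1193}{3699421440}$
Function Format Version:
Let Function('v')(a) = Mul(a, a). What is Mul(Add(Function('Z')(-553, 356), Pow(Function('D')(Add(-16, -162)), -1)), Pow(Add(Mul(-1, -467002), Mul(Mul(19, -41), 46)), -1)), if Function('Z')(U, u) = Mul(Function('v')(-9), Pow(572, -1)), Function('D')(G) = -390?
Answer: Rational(1193, 3699421440) ≈ 3.2248e-7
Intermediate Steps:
Function('v')(a) = Pow(a, 2)
Function('Z')(U, u) = Rational(81, 572) (Function('Z')(U, u) = Mul(Pow(-9, 2), Pow(572, -1)) = Mul(81, Rational(1, 572)) = Rational(81, 572))
Mul(Add(Function('Z')(-553, 356), Pow(Function('D')(Add(-16, -162)), -1)), Pow(Add(Mul(-1, -467002), Mul(Mul(19, -41), 46)), -1)) = Mul(Add(Rational(81, 572), Pow(-390, -1)), Pow(Add(Mul(-1, -467002), Mul(Mul(19, -41), 46)), -1)) = Mul(Add(Rational(81, 572), Rational(-1, 390)), Pow(Add(467002, Mul(-779, 46)), -1)) = Mul(Rational(1193, 8580), Pow(Add(467002, -35834), -1)) = Mul(Rational(1193, 8580), Pow(431168, -1)) = Mul(Rational(1193, 8580), Rational(1, 431168)) = Rational(1193, 3699421440)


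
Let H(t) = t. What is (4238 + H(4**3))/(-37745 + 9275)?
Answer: -717/4745 ≈ -0.15111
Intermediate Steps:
(4238 + H(4**3))/(-37745 + 9275) = (4238 + 4**3)/(-37745 + 9275) = (4238 + 64)/(-28470) = 4302*(-1/28470) = -717/4745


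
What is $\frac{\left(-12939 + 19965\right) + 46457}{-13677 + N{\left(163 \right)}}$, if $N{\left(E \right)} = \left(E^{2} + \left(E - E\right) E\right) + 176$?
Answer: $\frac{53483}{13068} \approx 4.0927$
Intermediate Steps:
$N{\left(E \right)} = 176 + E^{2}$ ($N{\left(E \right)} = \left(E^{2} + 0 E\right) + 176 = \left(E^{2} + 0\right) + 176 = E^{2} + 176 = 176 + E^{2}$)
$\frac{\left(-12939 + 19965\right) + 46457}{-13677 + N{\left(163 \right)}} = \frac{\left(-12939 + 19965\right) + 46457}{-13677 + \left(176 + 163^{2}\right)} = \frac{7026 + 46457}{-13677 + \left(176 + 26569\right)} = \frac{53483}{-13677 + 26745} = \frac{53483}{13068}$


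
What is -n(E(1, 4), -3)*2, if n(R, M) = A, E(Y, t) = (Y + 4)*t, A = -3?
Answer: 6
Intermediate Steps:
E(Y, t) = t*(4 + Y) (E(Y, t) = (4 + Y)*t = t*(4 + Y))
n(R, M) = -3
-n(E(1, 4), -3)*2 = -1*(-3)*2 = 3*2 = 6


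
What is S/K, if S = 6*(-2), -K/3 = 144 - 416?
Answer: -1/68 ≈ -0.014706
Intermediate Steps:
K = 816 (K = -3*(144 - 416) = -3*(-272) = 816)
S = -12
S/K = -12/816 = -12*1/816 = -1/68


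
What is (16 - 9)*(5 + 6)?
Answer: 77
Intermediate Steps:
(16 - 9)*(5 + 6) = 7*11 = 77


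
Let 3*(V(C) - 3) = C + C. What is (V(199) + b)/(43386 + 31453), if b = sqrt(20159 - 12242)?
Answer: 407/224517 + sqrt(7917)/74839 ≈ 0.0030017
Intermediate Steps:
b = sqrt(7917) ≈ 88.978
V(C) = 3 + 2*C/3 (V(C) = 3 + (C + C)/3 = 3 + (2*C)/3 = 3 + 2*C/3)
(V(199) + b)/(43386 + 31453) = ((3 + (2/3)*199) + sqrt(7917))/(43386 + 31453) = ((3 + 398/3) + sqrt(7917))/74839 = (407/3 + sqrt(7917))*(1/74839) = 407/224517 + sqrt(7917)/74839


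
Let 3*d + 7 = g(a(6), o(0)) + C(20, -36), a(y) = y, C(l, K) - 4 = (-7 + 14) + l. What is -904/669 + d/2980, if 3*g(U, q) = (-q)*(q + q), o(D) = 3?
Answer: -1344953/996810 ≈ -1.3493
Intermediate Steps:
C(l, K) = 11 + l (C(l, K) = 4 + ((-7 + 14) + l) = 4 + (7 + l) = 11 + l)
g(U, q) = -2*q**2/3 (g(U, q) = ((-q)*(q + q))/3 = ((-q)*(2*q))/3 = (-2*q**2)/3 = -2*q**2/3)
d = 6 (d = -7/3 + (-2/3*3**2 + (11 + 20))/3 = -7/3 + (-2/3*9 + 31)/3 = -7/3 + (-6 + 31)/3 = -7/3 + (1/3)*25 = -7/3 + 25/3 = 6)
-904/669 + d/2980 = -904/669 + 6/2980 = -904*1/669 + 6*(1/2980) = -904/669 + 3/1490 = -1344953/996810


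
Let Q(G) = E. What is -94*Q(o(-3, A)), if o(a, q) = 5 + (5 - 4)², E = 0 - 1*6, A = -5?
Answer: 564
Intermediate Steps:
E = -6 (E = 0 - 6 = -6)
o(a, q) = 6 (o(a, q) = 5 + 1² = 5 + 1 = 6)
Q(G) = -6
-94*Q(o(-3, A)) = -94*(-6) = 564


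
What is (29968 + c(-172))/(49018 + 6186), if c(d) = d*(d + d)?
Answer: 22284/13801 ≈ 1.6147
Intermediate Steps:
c(d) = 2*d² (c(d) = d*(2*d) = 2*d²)
(29968 + c(-172))/(49018 + 6186) = (29968 + 2*(-172)²)/(49018 + 6186) = (29968 + 2*29584)/55204 = (29968 + 59168)*(1/55204) = 89136*(1/55204) = 22284/13801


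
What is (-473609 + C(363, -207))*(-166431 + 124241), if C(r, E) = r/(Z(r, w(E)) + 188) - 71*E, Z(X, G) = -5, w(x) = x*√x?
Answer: 1181046229090/61 ≈ 1.9361e+10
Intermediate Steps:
w(x) = x^(3/2)
C(r, E) = -71*E + r/183 (C(r, E) = r/(-5 + 188) - 71*E = r/183 - 71*E = -71*E + r/183)
(-473609 + C(363, -207))*(-166431 + 124241) = (-473609 + (-71*(-207) + (1/183)*363))*(-166431 + 124241) = (-473609 + (14697 + 121/61))*(-42190) = (-473609 + 896638/61)*(-42190) = -27993511/61*(-42190) = 1181046229090/61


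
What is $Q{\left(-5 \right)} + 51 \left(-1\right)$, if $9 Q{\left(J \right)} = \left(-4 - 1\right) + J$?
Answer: $- \frac{469}{9} \approx -52.111$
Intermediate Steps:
$Q{\left(J \right)} = - \frac{5}{9} + \frac{J}{9}$ ($Q{\left(J \right)} = \frac{\left(-4 - 1\right) + J}{9} = \frac{-5 + J}{9} = - \frac{5}{9} + \frac{J}{9}$)
$Q{\left(-5 \right)} + 51 \left(-1\right) = \left(- \frac{5}{9} + \frac{1}{9} \left(-5\right)\right) + 51 \left(-1\right) = \left(- \frac{5}{9} - \frac{5}{9}\right) - 51 = - \frac{10}{9} - 51 = - \frac{469}{9}$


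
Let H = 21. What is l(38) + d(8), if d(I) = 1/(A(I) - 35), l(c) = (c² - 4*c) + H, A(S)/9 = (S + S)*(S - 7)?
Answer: 143118/109 ≈ 1313.0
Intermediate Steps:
A(S) = 18*S*(-7 + S) (A(S) = 9*((S + S)*(S - 7)) = 9*((2*S)*(-7 + S)) = 9*(2*S*(-7 + S)) = 18*S*(-7 + S))
l(c) = 21 + c² - 4*c (l(c) = (c² - 4*c) + 21 = 21 + c² - 4*c)
d(I) = 1/(-35 + 18*I*(-7 + I)) (d(I) = 1/(18*I*(-7 + I) - 35) = 1/(-35 + 18*I*(-7 + I)))
l(38) + d(8) = (21 + 38² - 4*38) + 1/(-35 + 18*8*(-7 + 8)) = (21 + 1444 - 152) + 1/(-35 + 18*8*1) = 1313 + 1/(-35 + 144) = 1313 + 1/109 = 143118/109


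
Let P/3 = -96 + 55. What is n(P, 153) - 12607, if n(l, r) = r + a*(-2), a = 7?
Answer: -12468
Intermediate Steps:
P = -123 (P = 3*(-96 + 55) = 3*(-41) = -123)
n(l, r) = -14 + r (n(l, r) = r + 7*(-2) = r - 14 = -14 + r)
n(P, 153) - 12607 = (-14 + 153) - 12607 = 139 - 12607 = -12468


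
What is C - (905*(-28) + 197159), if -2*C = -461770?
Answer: 59066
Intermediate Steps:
C = 230885 (C = -½*(-461770) = 230885)
C - (905*(-28) + 197159) = 230885 - (905*(-28) + 197159) = 230885 - (-25340 + 197159) = 230885 - 1*171819 = 230885 - 171819 = 59066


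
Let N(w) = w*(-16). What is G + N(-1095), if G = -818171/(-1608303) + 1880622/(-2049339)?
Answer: 19247945780338781/1098652687239 ≈ 17520.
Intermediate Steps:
N(w) = -16*w
G = -449300088499/1098652687239 (G = -818171*(-1/1608303) + 1880622*(-1/2049339) = 818171/1608303 - 626874/683113 = -449300088499/1098652687239 ≈ -0.40896)
G + N(-1095) = -449300088499/1098652687239 - 16*(-1095) = -449300088499/1098652687239 + 17520 = 19247945780338781/1098652687239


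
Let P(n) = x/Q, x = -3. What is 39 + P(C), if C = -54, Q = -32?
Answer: 1251/32 ≈ 39.094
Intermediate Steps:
P(n) = 3/32 (P(n) = -3/(-32) = -3*(-1/32) = 3/32)
39 + P(C) = 39 + 3/32 = 1251/32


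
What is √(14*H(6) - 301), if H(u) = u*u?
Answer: √203 ≈ 14.248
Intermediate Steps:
H(u) = u²
√(14*H(6) - 301) = √(14*6² - 301) = √(14*36 - 301) = √(504 - 301) = √203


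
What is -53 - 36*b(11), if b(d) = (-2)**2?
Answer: -197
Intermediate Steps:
b(d) = 4
-53 - 36*b(11) = -53 - 36*4 = -53 - 144 = -197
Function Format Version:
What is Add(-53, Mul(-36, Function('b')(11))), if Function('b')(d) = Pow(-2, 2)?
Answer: -197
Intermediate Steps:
Function('b')(d) = 4
Add(-53, Mul(-36, Function('b')(11))) = Add(-53, Mul(-36, 4)) = Add(-53, -144) = -197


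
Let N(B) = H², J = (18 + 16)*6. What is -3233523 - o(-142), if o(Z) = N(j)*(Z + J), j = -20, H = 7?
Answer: -3236561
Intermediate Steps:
J = 204 (J = 34*6 = 204)
N(B) = 49 (N(B) = 7² = 49)
o(Z) = 9996 + 49*Z (o(Z) = 49*(Z + 204) = 49*(204 + Z) = 9996 + 49*Z)
-3233523 - o(-142) = -3233523 - (9996 + 49*(-142)) = -3233523 - (9996 - 6958) = -3233523 - 1*3038 = -3233523 - 3038 = -3236561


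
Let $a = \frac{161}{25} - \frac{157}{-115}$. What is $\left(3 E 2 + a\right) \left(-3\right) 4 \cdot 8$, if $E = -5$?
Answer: $\frac{1225152}{575} \approx 2130.7$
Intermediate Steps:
$a = \frac{4488}{575}$ ($a = 161 \cdot \frac{1}{25} - - \frac{157}{115} = \frac{161}{25} + \frac{157}{115} = \frac{4488}{575} \approx 7.8052$)
$\left(3 E 2 + a\right) \left(-3\right) 4 \cdot 8 = \left(3 \left(-5\right) 2 + \frac{4488}{575}\right) \left(-3\right) 4 \cdot 8 = \left(\left(-15\right) 2 + \frac{4488}{575}\right) \left(\left(-12\right) 8\right) = \left(-30 + \frac{4488}{575}\right) \left(-96\right) = \left(- \frac{12762}{575}\right) \left(-96\right) = \frac{1225152}{575}$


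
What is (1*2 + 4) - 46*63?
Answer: -2892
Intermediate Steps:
(1*2 + 4) - 46*63 = (2 + 4) - 2898 = 6 - 2898 = -2892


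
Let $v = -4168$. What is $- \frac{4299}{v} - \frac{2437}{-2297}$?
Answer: $\frac{20032219}{9573896} \approx 2.0924$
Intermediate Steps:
$- \frac{4299}{v} - \frac{2437}{-2297} = - \frac{4299}{-4168} - \frac{2437}{-2297} = \left(-4299\right) \left(- \frac{1}{4168}\right) - - \frac{2437}{2297} = \frac{4299}{4168} + \frac{2437}{2297} = \frac{20032219}{9573896}$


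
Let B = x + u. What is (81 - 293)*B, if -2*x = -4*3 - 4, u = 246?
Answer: -53848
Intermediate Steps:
x = 8 (x = -(-4*3 - 4)/2 = -(-12 - 4)/2 = -½*(-16) = 8)
B = 254 (B = 8 + 246 = 254)
(81 - 293)*B = (81 - 293)*254 = -212*254 = -53848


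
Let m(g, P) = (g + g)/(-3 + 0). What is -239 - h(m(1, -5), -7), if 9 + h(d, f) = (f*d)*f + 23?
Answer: -661/3 ≈ -220.33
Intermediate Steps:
m(g, P) = -2*g/3 (m(g, P) = (2*g)/(-3) = (2*g)*(-⅓) = -2*g/3)
h(d, f) = 14 + d*f² (h(d, f) = -9 + ((f*d)*f + 23) = -9 + ((d*f)*f + 23) = -9 + (d*f² + 23) = -9 + (23 + d*f²) = 14 + d*f²)
-239 - h(m(1, -5), -7) = -239 - (14 - ⅔*1*(-7)²) = -239 - (14 - ⅔*49) = -239 - (14 - 98/3) = -239 - 1*(-56/3) = -239 + 56/3 = -661/3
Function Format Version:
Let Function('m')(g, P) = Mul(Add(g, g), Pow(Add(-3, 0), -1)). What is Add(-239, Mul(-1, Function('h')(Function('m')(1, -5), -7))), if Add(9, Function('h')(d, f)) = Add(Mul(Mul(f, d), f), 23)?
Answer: Rational(-661, 3) ≈ -220.33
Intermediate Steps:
Function('m')(g, P) = Mul(Rational(-2, 3), g) (Function('m')(g, P) = Mul(Mul(2, g), Pow(-3, -1)) = Mul(Mul(2, g), Rational(-1, 3)) = Mul(Rational(-2, 3), g))
Function('h')(d, f) = Add(14, Mul(d, Pow(f, 2))) (Function('h')(d, f) = Add(-9, Add(Mul(Mul(f, d), f), 23)) = Add(-9, Add(Mul(Mul(d, f), f), 23)) = Add(-9, Add(Mul(d, Pow(f, 2)), 23)) = Add(-9, Add(23, Mul(d, Pow(f, 2)))) = Add(14, Mul(d, Pow(f, 2))))
Add(-239, Mul(-1, Function('h')(Function('m')(1, -5), -7))) = Add(-239, Mul(-1, Add(14, Mul(Mul(Rational(-2, 3), 1), Pow(-7, 2))))) = Add(-239, Mul(-1, Add(14, Mul(Rational(-2, 3), 49)))) = Add(-239, Mul(-1, Add(14, Rational(-98, 3)))) = Add(-239, Mul(-1, Rational(-56, 3))) = Add(-239, Rational(56, 3)) = Rational(-661, 3)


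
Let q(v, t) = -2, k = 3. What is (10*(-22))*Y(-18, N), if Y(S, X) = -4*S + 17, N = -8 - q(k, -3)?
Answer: -19580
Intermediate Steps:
N = -6 (N = -8 - 1*(-2) = -8 + 2 = -6)
Y(S, X) = 17 - 4*S
(10*(-22))*Y(-18, N) = (10*(-22))*(17 - 4*(-18)) = -220*(17 + 72) = -220*89 = -19580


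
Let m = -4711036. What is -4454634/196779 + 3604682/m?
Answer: -328716164547/14045953834 ≈ -23.403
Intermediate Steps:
-4454634/196779 + 3604682/m = -4454634/196779 + 3604682/(-4711036) = -4454634*1/196779 + 3604682*(-1/4711036) = -1484878/65593 - 1802341/2355518 = -328716164547/14045953834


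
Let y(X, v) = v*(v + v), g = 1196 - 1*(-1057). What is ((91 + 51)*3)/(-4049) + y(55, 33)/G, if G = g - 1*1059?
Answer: 1385013/805751 ≈ 1.7189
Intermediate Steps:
g = 2253 (g = 1196 + 1057 = 2253)
y(X, v) = 2*v**2 (y(X, v) = v*(2*v) = 2*v**2)
G = 1194 (G = 2253 - 1*1059 = 2253 - 1059 = 1194)
((91 + 51)*3)/(-4049) + y(55, 33)/G = ((91 + 51)*3)/(-4049) + (2*33**2)/1194 = (142*3)*(-1/4049) + (2*1089)*(1/1194) = 426*(-1/4049) + 2178*(1/1194) = -426/4049 + 363/199 = 1385013/805751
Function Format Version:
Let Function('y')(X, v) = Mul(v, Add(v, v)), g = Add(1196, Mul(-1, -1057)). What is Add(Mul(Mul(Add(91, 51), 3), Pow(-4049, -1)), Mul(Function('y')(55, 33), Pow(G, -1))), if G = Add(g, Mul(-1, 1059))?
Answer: Rational(1385013, 805751) ≈ 1.7189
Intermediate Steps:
g = 2253 (g = Add(1196, 1057) = 2253)
Function('y')(X, v) = Mul(2, Pow(v, 2)) (Function('y')(X, v) = Mul(v, Mul(2, v)) = Mul(2, Pow(v, 2)))
G = 1194 (G = Add(2253, Mul(-1, 1059)) = Add(2253, -1059) = 1194)
Add(Mul(Mul(Add(91, 51), 3), Pow(-4049, -1)), Mul(Function('y')(55, 33), Pow(G, -1))) = Add(Mul(Mul(Add(91, 51), 3), Pow(-4049, -1)), Mul(Mul(2, Pow(33, 2)), Pow(1194, -1))) = Add(Mul(Mul(142, 3), Rational(-1, 4049)), Mul(Mul(2, 1089), Rational(1, 1194))) = Add(Mul(426, Rational(-1, 4049)), Mul(2178, Rational(1, 1194))) = Add(Rational(-426, 4049), Rational(363, 199)) = Rational(1385013, 805751)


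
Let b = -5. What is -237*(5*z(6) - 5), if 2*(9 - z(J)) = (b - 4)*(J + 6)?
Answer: -73470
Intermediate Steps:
z(J) = 36 + 9*J/2 (z(J) = 9 - (-5 - 4)*(J + 6)/2 = 9 - (-9)*(6 + J)/2 = 9 - (-54 - 9*J)/2 = 9 + (27 + 9*J/2) = 36 + 9*J/2)
-237*(5*z(6) - 5) = -237*(5*(36 + (9/2)*6) - 5) = -237*(5*(36 + 27) - 5) = -237*(5*63 - 5) = -237*(315 - 5) = -237*310 = -73470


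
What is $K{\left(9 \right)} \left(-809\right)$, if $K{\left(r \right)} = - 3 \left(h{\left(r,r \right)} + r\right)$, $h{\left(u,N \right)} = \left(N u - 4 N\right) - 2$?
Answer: $126204$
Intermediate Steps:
$h{\left(u,N \right)} = -2 - 4 N + N u$ ($h{\left(u,N \right)} = \left(- 4 N + N u\right) - 2 = -2 - 4 N + N u$)
$K{\left(r \right)} = 6 - 3 r^{2} + 9 r$ ($K{\left(r \right)} = - 3 \left(\left(-2 - 4 r + r r\right) + r\right) = - 3 \left(\left(-2 - 4 r + r^{2}\right) + r\right) = - 3 \left(\left(-2 + r^{2} - 4 r\right) + r\right) = - 3 \left(-2 + r^{2} - 3 r\right) = 6 - 3 r^{2} + 9 r$)
$K{\left(9 \right)} \left(-809\right) = \left(6 - 3 \cdot 9^{2} + 9 \cdot 9\right) \left(-809\right) = \left(6 - 243 + 81\right) \left(-809\right) = \left(-156\right) \left(-809\right) = 126204$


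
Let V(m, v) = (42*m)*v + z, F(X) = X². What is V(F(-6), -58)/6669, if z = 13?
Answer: -87683/6669 ≈ -13.148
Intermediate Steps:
V(m, v) = 13 + 42*m*v (V(m, v) = (42*m)*v + 13 = 42*m*v + 13 = 13 + 42*m*v)
V(F(-6), -58)/6669 = (13 + 42*(-6)²*(-58))/6669 = (13 + 42*36*(-58))*(1/6669) = (13 - 87696)*(1/6669) = -87683*1/6669 = -87683/6669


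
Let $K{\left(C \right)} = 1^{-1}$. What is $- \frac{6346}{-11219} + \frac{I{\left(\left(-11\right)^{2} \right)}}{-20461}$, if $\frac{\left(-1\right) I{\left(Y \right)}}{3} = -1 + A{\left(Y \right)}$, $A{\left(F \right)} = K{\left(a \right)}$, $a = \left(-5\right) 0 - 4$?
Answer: $\frac{6346}{11219} \approx 0.56565$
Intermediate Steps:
$a = -4$ ($a = 0 - 4 = -4$)
$K{\left(C \right)} = 1$
$A{\left(F \right)} = 1$
$I{\left(Y \right)} = 0$ ($I{\left(Y \right)} = - 3 \left(-1 + 1\right) = \left(-3\right) 0 = 0$)
$- \frac{6346}{-11219} + \frac{I{\left(\left(-11\right)^{2} \right)}}{-20461} = - \frac{6346}{-11219} + \frac{0}{-20461} = \left(-6346\right) \left(- \frac{1}{11219}\right) + 0 \left(- \frac{1}{20461}\right) = \frac{6346}{11219} + 0 = \frac{6346}{11219}$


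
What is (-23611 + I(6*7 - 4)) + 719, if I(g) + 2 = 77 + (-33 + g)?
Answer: -22812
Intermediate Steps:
I(g) = 42 + g (I(g) = -2 + (77 + (-33 + g)) = -2 + (44 + g) = 42 + g)
(-23611 + I(6*7 - 4)) + 719 = (-23611 + (42 + (6*7 - 4))) + 719 = (-23611 + (42 + (42 - 4))) + 719 = (-23611 + (42 + 38)) + 719 = (-23611 + 80) + 719 = -23531 + 719 = -22812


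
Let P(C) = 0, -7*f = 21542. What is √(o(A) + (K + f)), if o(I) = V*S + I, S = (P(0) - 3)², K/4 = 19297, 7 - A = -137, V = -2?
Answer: 2*√909398/7 ≈ 272.46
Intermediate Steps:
A = 144 (A = 7 - 1*(-137) = 7 + 137 = 144)
f = -21542/7 (f = -⅐*21542 = -21542/7 ≈ -3077.4)
K = 77188 (K = 4*19297 = 77188)
S = 9 (S = (0 - 3)² = (-3)² = 9)
o(I) = -18 + I (o(I) = -2*9 + I = -18 + I)
√(o(A) + (K + f)) = √((-18 + 144) + (77188 - 21542/7)) = √(126 + 518774/7) = √(519656/7) = 2*√909398/7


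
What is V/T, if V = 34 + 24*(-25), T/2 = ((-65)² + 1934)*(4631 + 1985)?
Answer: -283/40747944 ≈ -6.9451e-6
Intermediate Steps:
T = 81495888 (T = 2*(((-65)² + 1934)*(4631 + 1985)) = 2*((4225 + 1934)*6616) = 2*(6159*6616) = 2*40747944 = 81495888)
V = -566 (V = 34 - 600 = -566)
V/T = -566/81495888 = -566*1/81495888 = -283/40747944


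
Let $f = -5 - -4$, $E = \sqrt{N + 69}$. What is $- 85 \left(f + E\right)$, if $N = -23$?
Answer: $85 - 85 \sqrt{46} \approx -491.5$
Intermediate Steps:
$E = \sqrt{46}$ ($E = \sqrt{-23 + 69} = \sqrt{46} \approx 6.7823$)
$f = -1$ ($f = -5 + 4 = -1$)
$- 85 \left(f + E\right) = - 85 \left(-1 + \sqrt{46}\right) = 85 - 85 \sqrt{46}$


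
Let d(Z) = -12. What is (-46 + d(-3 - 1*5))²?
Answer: 3364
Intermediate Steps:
(-46 + d(-3 - 1*5))² = (-46 - 12)² = (-58)² = 3364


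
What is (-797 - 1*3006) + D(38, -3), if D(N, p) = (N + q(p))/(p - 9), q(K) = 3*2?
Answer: -11420/3 ≈ -3806.7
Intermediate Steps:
q(K) = 6
D(N, p) = (6 + N)/(-9 + p) (D(N, p) = (N + 6)/(p - 9) = (6 + N)/(-9 + p))
(-797 - 1*3006) + D(38, -3) = (-797 - 1*3006) + (6 + 38)/(-9 - 3) = (-797 - 3006) + 44/(-12) = -3803 - 1/12*44 = -3803 - 11/3 = -11420/3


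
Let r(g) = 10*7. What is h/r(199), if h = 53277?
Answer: 7611/10 ≈ 761.10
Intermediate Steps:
r(g) = 70
h/r(199) = 53277/70 = 53277*(1/70) = 7611/10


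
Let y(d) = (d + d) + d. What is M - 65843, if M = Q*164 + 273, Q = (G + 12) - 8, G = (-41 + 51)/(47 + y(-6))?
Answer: -1880866/29 ≈ -64857.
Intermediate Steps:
y(d) = 3*d (y(d) = 2*d + d = 3*d)
G = 10/29 (G = (-41 + 51)/(47 + 3*(-6)) = 10/(47 - 18) = 10/29 ≈ 0.34483)
Q = 126/29 (Q = (10/29 + 12) - 8 = 358/29 - 8 = 126/29 ≈ 4.3448)
M = 28581/29 (M = (126/29)*164 + 273 = 20664/29 + 273 = 28581/29 ≈ 985.55)
M - 65843 = 28581/29 - 65843 = -1880866/29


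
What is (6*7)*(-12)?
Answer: -504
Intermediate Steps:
(6*7)*(-12) = 42*(-12) = -504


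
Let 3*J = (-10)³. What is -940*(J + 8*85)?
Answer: -977600/3 ≈ -3.2587e+5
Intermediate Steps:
J = -1000/3 (J = (⅓)*(-10)³ = (⅓)*(-1000) = -1000/3 ≈ -333.33)
-940*(J + 8*85) = -940*(-1000/3 + 8*85) = -940*(-1000/3 + 680) = -940*1040/3 = -977600/3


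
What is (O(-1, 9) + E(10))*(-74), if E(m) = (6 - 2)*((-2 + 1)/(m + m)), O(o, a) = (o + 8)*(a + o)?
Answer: -20646/5 ≈ -4129.2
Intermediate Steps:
O(o, a) = (8 + o)*(a + o)
E(m) = -2/m (E(m) = 4*(-1/(2*m)) = -2/m)
(O(-1, 9) + E(10))*(-74) = (((-1)² + 8*9 + 8*(-1) + 9*(-1)) - 2/10)*(-74) = ((1 + 72 - 8 - 9) - 2*⅒)*(-74) = (56 - ⅕)*(-74) = (279/5)*(-74) = -20646/5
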